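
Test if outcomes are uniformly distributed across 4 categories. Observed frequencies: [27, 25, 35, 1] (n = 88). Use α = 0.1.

Expected = 22 each. χ² = Σ(O-E)²/E = 29.273. df = 3, critical value = 6.251. Reject H₀.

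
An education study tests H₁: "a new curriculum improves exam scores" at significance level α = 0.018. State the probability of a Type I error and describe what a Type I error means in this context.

P(Type I error) = α = 0.018. A Type I error is rejecting H₀ when H₀ is actually true (false positive) — here, concluding that a new curriculum improves exam scores when in fact this is not the case. Consequence: adopting a curriculum that gives no real benefit — disruption for nothing.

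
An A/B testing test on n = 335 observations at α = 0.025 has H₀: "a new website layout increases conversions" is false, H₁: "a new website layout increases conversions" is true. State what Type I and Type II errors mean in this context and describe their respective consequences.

Type I (false positive): concluding that a new website layout increases conversions when it is not — rolling out a layout that doesn't actually help — wasted engineering effort. Type II (false negative): failing to conclude that a new website layout increases conversions when it is — discarding a layout that would have improved conversions — lost revenue. Which is costlier depends on domain priorities and is a judgement call rather than a statistical fact.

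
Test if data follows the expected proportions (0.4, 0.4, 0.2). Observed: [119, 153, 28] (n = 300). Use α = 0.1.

Expected: [120.0, 120.0, 60.0]. χ² = 26.15. df = 2, critical = 4.605. Reject H₀.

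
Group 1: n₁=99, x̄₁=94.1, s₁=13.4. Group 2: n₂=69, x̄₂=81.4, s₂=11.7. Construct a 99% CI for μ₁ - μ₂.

Difference = 12.7. SE = √(13.4²/99 + 11.7²/69) = 1.949. CI = (7.68, 17.72)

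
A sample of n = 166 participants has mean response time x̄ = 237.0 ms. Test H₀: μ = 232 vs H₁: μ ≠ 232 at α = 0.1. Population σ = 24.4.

z = (x̄ - μ₀)/(σ/√n) = (237.0 - 232)/(24.4/√166) = 2.64. Critical value: ±1.645. Since |2.64| > 1.645, Reject H₀.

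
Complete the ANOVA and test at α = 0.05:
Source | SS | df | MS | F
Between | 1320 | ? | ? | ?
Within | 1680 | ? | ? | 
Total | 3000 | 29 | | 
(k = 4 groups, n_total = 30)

df_between = 3, df_within = 26. MS_between = 440.0, MS_within = 64.62. F = 6.81, F_crit ≈ 2.975. Reject H₀.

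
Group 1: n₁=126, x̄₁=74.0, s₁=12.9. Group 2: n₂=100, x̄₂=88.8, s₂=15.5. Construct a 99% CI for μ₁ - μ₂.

Difference = -14.8. SE = √(12.9²/126 + 15.5²/100) = 1.93. CI = (-19.77, -9.83)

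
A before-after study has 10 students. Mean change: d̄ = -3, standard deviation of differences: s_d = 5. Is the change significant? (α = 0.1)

t = d̄/(s_d/√n) = -3/(5/√10) = -1.897. df = 9, critical t = ±1.833. Reject H₀.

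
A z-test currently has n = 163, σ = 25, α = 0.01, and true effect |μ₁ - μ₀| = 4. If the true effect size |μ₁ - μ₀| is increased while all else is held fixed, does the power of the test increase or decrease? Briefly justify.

Power increases: a larger true effect increases the non-centrality λ = |μ₁ - μ₀|/(σ/√n).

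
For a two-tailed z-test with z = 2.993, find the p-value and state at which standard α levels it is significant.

p = 2·P(Z > |2.993|) = 2·(1 - Φ(2.993)) ≈ 0.0028. Significant at α = 0.1; Significant at α = 0.05; Significant at α = 0.01.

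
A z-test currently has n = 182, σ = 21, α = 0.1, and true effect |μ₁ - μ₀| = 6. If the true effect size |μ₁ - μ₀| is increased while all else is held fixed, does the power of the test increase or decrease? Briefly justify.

Power increases: a larger true effect increases the non-centrality λ = |μ₁ - μ₀|/(σ/√n).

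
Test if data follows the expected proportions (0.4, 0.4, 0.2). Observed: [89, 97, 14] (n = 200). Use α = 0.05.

Expected: [80.0, 80.0, 40.0]. χ² = 21.525. df = 2, critical = 5.991. Reject H₀.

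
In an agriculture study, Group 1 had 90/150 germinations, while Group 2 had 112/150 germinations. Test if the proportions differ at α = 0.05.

p̂₁ = 0.6, p̂₂ = 0.747, pooled p̂ = 0.673. z = -2.708. Critical: ±1.96. Reject H₀.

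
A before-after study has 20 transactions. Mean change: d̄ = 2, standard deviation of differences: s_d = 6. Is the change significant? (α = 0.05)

t = d̄/(s_d/√n) = 2/(6/√20) = 1.491. df = 19, critical t = ±2.093. Fail to reject H₀.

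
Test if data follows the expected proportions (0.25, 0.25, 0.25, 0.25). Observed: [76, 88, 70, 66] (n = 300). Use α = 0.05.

Expected: [75.0, 75.0, 75.0, 75.0]. χ² = 3.68. df = 3, critical = 7.815. Fail to reject H₀.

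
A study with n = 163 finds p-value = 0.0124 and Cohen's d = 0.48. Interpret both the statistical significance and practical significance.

Statistically significant (p = 0.0124 < 0.05). Cohen's d = 0.48 indicates a small effect size. Both statistical and practical significance should be considered.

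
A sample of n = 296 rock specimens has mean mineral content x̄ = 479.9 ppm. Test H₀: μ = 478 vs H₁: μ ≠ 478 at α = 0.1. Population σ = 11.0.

z = (x̄ - μ₀)/(σ/√n) = (479.9 - 478)/(11.0/√296) = 2.972. Critical value: ±1.645. Since |2.972| > 1.645, Reject H₀.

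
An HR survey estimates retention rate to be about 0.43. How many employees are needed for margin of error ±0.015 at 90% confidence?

n = z²p(1-p)/E² = 1.645²×0.43×0.57/0.015² = 2947.8 → n = 2948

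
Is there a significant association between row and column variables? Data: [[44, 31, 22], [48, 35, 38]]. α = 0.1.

χ² = 2.066. df = 2, critical = 4.605. Fail to reject H₀. No evidence of dependence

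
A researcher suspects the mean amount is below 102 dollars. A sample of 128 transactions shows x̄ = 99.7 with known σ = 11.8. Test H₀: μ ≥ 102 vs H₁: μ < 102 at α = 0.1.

z = -2.205. Critical value: -1.28. Reject H₀.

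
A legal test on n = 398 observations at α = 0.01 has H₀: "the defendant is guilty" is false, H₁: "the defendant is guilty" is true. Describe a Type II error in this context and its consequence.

Type II error: failing to reject H₀ when it is false — concluding that the defendant is guilty is not supported when in fact it is. Consequence: acquitting a guilty person.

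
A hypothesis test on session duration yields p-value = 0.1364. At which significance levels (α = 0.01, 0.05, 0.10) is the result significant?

p = 0.1364. Not significant at any of the given levels.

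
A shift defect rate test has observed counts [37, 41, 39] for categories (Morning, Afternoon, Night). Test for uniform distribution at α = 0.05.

Expected = 39 each. χ² = Σ(O-E)²/E = 0.205. df = 2, critical value = 5.991. Fail to reject H₀.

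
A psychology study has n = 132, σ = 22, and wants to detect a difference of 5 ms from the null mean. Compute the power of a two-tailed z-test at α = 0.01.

SE = σ/√n = 22/√132 = 1.915. Non-centrality λ = d/SE = 5/1.915 = 2.611. Power ≈ Φ(λ - z_{α/2}) = Φ(2.611 - 2.576) = Φ(0.035) = 0.514.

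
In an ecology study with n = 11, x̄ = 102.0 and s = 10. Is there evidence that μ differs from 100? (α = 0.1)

t = (x̄ - μ₀)/(s/√n) = (102.0 - 100)/(10/√11) = 0.663. df = 10, critical t = ±1.812. Fail to reject H₀.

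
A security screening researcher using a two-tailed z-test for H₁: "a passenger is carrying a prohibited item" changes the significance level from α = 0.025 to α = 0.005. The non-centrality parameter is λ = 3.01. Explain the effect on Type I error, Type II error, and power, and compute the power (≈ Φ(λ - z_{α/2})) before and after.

Decreasing α from 0.025 to 0.005:
• Type I error rate decreases (α is the Type I rate by definition).
• Critical value moves from z_{α/2} = 2.241 to 2.807, so power = Φ(λ - z_{α/2}) goes from Φ(3.01 - 2.241) = 0.779 to Φ(3.01 - 2.807) = 0.58.
• Type II error rate β = 1 - power therefore increases (0.221 → 0.42).
Appropriate when false positives are costly — here, detaining an innocent passenger — delay and inconvenience.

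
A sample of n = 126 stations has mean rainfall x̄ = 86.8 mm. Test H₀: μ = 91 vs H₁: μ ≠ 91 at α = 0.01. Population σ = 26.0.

z = (x̄ - μ₀)/(σ/√n) = (86.8 - 91)/(26.0/√126) = -1.813. Critical value: ±2.576. Since |-1.813| ≤ 2.576, Fail to reject H₀.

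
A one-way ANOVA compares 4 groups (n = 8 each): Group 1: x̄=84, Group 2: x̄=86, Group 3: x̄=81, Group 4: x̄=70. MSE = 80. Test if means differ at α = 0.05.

Grand mean = 80.25. SS_between = 1222.0, MS_between = 407.33. F = 5.092, F_crit ≈ 2.947. Reject H₀.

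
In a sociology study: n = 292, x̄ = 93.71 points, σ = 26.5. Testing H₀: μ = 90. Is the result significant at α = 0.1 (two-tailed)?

z = (93.71 - 90)/(26.5/√292) = 2.392. Since |z| > 1.645, significant at α = 0.1.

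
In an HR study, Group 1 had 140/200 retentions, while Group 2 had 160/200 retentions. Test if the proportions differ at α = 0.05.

p̂₁ = 0.7, p̂₂ = 0.8, pooled p̂ = 0.75. z = -2.309. Critical: ±1.96. Reject H₀.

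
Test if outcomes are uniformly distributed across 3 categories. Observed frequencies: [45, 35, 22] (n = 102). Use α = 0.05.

Expected = 34 each. χ² = Σ(O-E)²/E = 7.824. df = 2, critical value = 5.991. Reject H₀.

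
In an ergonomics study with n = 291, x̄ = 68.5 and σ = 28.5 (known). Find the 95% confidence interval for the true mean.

CI = x̄ ± z*(σ/√n) = 68.5 ± 1.96(28.5/√291) = 68.5 ± 3.27 = (65.23, 71.77)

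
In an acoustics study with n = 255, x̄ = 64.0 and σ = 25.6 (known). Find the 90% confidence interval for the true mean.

CI = x̄ ± z*(σ/√n) = 64.0 ± 1.645(25.6/√255) = 64.0 ± 2.64 = (61.36, 66.64)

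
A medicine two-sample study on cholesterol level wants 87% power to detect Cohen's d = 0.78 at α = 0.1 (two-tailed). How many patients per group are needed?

z_{α/2} = 1.645, z_β = Φ⁻¹(0.87) = 1.126. For medium effect (d = 0.78): n per group = 2(z_{α/2} + z_β)²/d² = 2(1.645 + 1.126)²/0.78² = 25.2 → 26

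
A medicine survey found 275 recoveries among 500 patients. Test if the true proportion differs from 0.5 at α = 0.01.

p̂ = 0.55, p₀ = 0.5. z = (p̂ - p₀)/√(p₀(1-p₀)/n) = 2.236. Critical: ±2.576. Fail to reject H₀.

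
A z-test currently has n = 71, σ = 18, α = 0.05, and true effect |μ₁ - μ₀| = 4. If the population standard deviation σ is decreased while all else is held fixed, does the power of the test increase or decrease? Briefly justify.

Power increases: a smaller σ shrinks the standard error σ/√n, moving the sampling distribution under H₁ further from the critical value.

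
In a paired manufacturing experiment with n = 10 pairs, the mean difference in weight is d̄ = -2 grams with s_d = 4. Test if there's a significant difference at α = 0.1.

t = d̄/(s_d/√n) = -2/(4/√10) = -1.581. df = 9, critical t = ±1.833. Fail to reject H₀.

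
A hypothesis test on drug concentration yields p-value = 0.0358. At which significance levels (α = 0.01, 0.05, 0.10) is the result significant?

p = 0.0358. Significant at: α = 0.05, 0.1.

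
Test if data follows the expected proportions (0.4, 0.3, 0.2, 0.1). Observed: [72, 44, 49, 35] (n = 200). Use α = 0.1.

Expected: [80.0, 60.0, 40.0, 20.0]. χ² = 18.342. df = 3, critical = 6.251. Reject H₀.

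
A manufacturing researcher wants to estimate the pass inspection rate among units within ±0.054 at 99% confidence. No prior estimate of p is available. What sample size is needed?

Conservative approach: use p = 0.5 (maximizes p(1-p) = 0.25). n = z²(0.25)/E² = 2.576²×0.25/0.054² = 568.9 → n = 569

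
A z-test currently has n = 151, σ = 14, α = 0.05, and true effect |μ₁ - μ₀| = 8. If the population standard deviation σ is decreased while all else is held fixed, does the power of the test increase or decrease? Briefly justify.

Power increases: a smaller σ shrinks the standard error σ/√n, moving the sampling distribution under H₁ further from the critical value.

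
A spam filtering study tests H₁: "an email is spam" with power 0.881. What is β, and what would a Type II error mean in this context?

β = 1 - power = 1 - 0.881 = 0.119. A Type II error is failing to reject H₀ when H₀ is false (false negative) — here, failing to conclude that an email is spam when in fact it is true. Consequence: a spam email lands in the inbox.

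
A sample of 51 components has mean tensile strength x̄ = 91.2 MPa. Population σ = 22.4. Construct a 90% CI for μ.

CI = x̄ ± z*(σ/√n) = 91.2 ± 1.645(22.4/√51) = 91.2 ± 5.16 = (86.04, 96.36)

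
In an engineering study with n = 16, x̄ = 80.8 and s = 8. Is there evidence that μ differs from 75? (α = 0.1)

t = (x̄ - μ₀)/(s/√n) = (80.8 - 75)/(8/√16) = 2.9. df = 15, critical t = ±1.753. Reject H₀.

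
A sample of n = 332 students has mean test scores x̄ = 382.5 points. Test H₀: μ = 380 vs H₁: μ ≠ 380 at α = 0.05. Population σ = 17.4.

z = (x̄ - μ₀)/(σ/√n) = (382.5 - 380)/(17.4/√332) = 2.618. Critical value: ±1.96. Since |2.618| > 1.96, Reject H₀.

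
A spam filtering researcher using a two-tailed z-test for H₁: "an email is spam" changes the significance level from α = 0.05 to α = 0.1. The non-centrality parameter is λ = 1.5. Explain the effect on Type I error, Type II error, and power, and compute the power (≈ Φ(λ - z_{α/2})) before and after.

Increasing α from 0.05 to 0.1:
• Type I error rate increases (α is the Type I rate by definition).
• Critical value moves from z_{α/2} = 1.96 to 1.645, so power = Φ(λ - z_{α/2}) goes from Φ(1.5 - 1.96) = 0.323 to Φ(1.5 - 1.645) = 0.442.
• Type II error rate β = 1 - power therefore decreases (0.677 → 0.558).
Appropriate when false negatives are costly — here, a spam email lands in the inbox.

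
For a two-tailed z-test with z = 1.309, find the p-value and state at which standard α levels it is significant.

p = 2·P(Z > |1.309|) = 2·(1 - Φ(1.309)) ≈ 0.1905. Not significant at any standard level.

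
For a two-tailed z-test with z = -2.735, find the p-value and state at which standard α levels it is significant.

p = 2·P(Z > |-2.735|) = 2·(1 - Φ(2.735)) ≈ 0.0062. Significant at α = 0.1; Significant at α = 0.05; Significant at α = 0.01.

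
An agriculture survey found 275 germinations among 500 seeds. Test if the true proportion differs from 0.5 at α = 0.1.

p̂ = 0.55, p₀ = 0.5. z = (p̂ - p₀)/√(p₀(1-p₀)/n) = 2.236. Critical: ±1.645. Reject H₀.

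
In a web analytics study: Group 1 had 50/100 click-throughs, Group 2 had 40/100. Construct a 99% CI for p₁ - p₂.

p̂₁ = 0.5, p̂₂ = 0.4. Difference = 0.1. CI = (-0.08, 0.28)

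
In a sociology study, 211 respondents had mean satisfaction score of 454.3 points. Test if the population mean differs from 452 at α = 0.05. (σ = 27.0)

z = (x̄ - μ₀)/(σ/√n) = (454.3 - 452)/(27.0/√211) = 1.237. Critical value: ±1.96. Since |1.237| ≤ 1.96, Fail to reject H₀.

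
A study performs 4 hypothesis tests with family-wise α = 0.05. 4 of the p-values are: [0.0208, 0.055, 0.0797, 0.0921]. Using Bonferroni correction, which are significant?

Bonferroni α = 0.05/4 = 0.0125. None of the given p-values are significant.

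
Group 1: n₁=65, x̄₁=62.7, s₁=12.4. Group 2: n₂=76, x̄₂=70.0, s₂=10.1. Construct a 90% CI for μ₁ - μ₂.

Difference = -7.3. SE = √(12.4²/65 + 10.1²/76) = 1.926. CI = (-10.47, -4.13)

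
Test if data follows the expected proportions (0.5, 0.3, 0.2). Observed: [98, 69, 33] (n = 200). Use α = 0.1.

Expected: [100.0, 60.0, 40.0]. χ² = 2.615. df = 2, critical = 4.605. Fail to reject H₀.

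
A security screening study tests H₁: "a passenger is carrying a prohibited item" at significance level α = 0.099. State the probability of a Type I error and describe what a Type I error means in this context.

P(Type I error) = α = 0.099. A Type I error is rejecting H₀ when H₀ is actually true (false positive) — here, concluding that a passenger is carrying a prohibited item when in fact this is not the case. Consequence: detaining an innocent passenger — delay and inconvenience.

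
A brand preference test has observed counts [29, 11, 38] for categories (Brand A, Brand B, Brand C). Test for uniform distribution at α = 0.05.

Expected = 26 each. χ² = Σ(O-E)²/E = 14.538. df = 2, critical value = 5.991. Reject H₀.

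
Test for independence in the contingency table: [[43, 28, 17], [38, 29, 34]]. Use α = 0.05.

χ² = 5.123. df = 2, critical = 5.991. Fail to reject H₀. No evidence of dependence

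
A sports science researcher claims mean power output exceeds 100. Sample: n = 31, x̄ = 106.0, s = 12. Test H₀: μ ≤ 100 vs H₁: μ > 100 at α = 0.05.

t = (106.0 - 100)/(12/√31) = 2.784, df = 30. Critical t = 1.697. Reject H₀.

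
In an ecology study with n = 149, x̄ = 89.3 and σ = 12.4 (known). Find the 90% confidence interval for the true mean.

CI = x̄ ± z*(σ/√n) = 89.3 ± 1.645(12.4/√149) = 89.3 ± 1.67 = (87.63, 90.97)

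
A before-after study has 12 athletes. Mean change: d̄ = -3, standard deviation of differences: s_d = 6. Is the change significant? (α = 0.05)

t = d̄/(s_d/√n) = -3/(6/√12) = -1.732. df = 11, critical t = ±2.201. Fail to reject H₀.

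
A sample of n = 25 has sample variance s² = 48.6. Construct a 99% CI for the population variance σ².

df = 24. χ²_{0.005} = 45.559, χ²_{0.995} = 9.886. CI for σ² = ((n-1)s²/χ²_{α/2}, (n-1)s²/χ²_{1-α/2}) = (24·48.6/45.559, 24·48.6/9.886) = (25.6, 117.99)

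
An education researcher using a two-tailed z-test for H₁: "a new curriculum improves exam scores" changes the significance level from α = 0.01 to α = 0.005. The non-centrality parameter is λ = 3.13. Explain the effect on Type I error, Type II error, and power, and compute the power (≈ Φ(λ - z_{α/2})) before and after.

Decreasing α from 0.01 to 0.005:
• Type I error rate decreases (α is the Type I rate by definition).
• Critical value moves from z_{α/2} = 2.576 to 2.807, so power = Φ(λ - z_{α/2}) goes from Φ(3.13 - 2.576) = 0.71 to Φ(3.13 - 2.807) = 0.627.
• Type II error rate β = 1 - power therefore increases (0.29 → 0.373).
Appropriate when false positives are costly — here, adopting a curriculum that gives no real benefit — disruption for nothing.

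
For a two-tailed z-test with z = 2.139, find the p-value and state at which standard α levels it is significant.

p = 2·P(Z > |2.139|) = 2·(1 - Φ(2.139)) ≈ 0.0324. Significant at α = 0.1; Significant at α = 0.05.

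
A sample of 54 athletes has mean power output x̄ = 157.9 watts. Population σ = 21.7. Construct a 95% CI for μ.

CI = x̄ ± z*(σ/√n) = 157.9 ± 1.96(21.7/√54) = 157.9 ± 5.79 = (152.11, 163.69)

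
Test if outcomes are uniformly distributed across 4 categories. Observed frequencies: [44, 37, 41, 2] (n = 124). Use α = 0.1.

Expected = 31 each. χ² = Σ(O-E)²/E = 36.968. df = 3, critical value = 6.251. Reject H₀.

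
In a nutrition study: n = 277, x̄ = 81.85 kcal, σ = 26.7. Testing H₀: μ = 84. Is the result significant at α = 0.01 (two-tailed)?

z = (81.85 - 84)/(26.7/√277) = -1.34. Since |z| ≤ 2.576, not significant at α = 0.01.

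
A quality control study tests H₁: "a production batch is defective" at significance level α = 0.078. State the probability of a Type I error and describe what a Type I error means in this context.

P(Type I error) = α = 0.078. A Type I error is rejecting H₀ when H₀ is actually true (false positive) — here, concluding that a production batch is defective when in fact this is not the case. Consequence: scrapping a good batch — wasted material and cost for no reason.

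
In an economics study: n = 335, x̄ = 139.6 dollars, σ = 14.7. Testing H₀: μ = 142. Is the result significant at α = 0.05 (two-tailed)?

z = (139.6 - 142)/(14.7/√335) = -2.988. Since |z| > 1.96, significant at α = 0.05.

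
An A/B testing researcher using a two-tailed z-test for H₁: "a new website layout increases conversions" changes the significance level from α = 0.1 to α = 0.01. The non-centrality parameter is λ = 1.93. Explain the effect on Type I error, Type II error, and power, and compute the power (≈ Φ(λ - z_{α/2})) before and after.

Decreasing α from 0.1 to 0.01:
• Type I error rate decreases (α is the Type I rate by definition).
• Critical value moves from z_{α/2} = 1.645 to 2.576, so power = Φ(λ - z_{α/2}) goes from Φ(1.93 - 1.645) = 0.612 to Φ(1.93 - 2.576) = 0.259.
• Type II error rate β = 1 - power therefore increases (0.388 → 0.741).
Appropriate when false positives are costly — here, rolling out a layout that doesn't actually help — wasted engineering effort.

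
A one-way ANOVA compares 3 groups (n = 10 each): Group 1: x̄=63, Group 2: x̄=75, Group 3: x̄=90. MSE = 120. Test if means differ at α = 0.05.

Grand mean = 76.0. SS_between = 3660.0, MS_between = 1830.0. F = 15.25, F_crit ≈ 3.354. Reject H₀.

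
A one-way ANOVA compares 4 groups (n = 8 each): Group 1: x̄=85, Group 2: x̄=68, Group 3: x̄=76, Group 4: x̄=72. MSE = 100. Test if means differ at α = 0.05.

Grand mean = 75.25. SS_between = 1270.0, MS_between = 423.33. F = 4.233, F_crit ≈ 2.947. Reject H₀.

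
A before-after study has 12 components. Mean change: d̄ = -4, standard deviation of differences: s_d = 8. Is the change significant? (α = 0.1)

t = d̄/(s_d/√n) = -4/(8/√12) = -1.732. df = 11, critical t = ±1.796. Fail to reject H₀.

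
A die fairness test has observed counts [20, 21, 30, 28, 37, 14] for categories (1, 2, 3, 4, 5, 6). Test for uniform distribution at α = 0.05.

Expected = 25 each. χ² = Σ(O-E)²/E = 13.6. df = 5, critical value = 11.07. Reject H₀.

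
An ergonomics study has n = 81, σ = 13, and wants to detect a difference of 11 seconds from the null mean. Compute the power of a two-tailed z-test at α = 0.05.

SE = σ/√n = 13/√81 = 1.444. Non-centrality λ = d/SE = 11/1.444 = 7.615. Power ≈ Φ(λ - z_{α/2}) = Φ(7.615 - 1.96) = Φ(5.655) = 1.0.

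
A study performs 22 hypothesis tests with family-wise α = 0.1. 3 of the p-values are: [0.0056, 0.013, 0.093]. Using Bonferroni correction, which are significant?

Bonferroni α = 0.1/22 = 0.00455. None of the given p-values are significant.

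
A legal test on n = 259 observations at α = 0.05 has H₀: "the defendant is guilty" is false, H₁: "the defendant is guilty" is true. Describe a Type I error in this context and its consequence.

Type I error: rejecting H₀ when it is true — concluding that the defendant is guilty when in fact it is not. Consequence: convicting an innocent person.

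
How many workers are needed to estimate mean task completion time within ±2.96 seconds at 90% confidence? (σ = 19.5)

n = (z*σ/E)² = (1.645×19.5/2.96)² = 117.4 → n = 118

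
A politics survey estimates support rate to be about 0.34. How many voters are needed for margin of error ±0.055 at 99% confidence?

n = z²p(1-p)/E² = 2.576²×0.34×0.66/0.055² = 492.3 → n = 493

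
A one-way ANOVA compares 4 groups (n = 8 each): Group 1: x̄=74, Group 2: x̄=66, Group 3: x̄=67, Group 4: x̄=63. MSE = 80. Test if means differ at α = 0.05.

Grand mean = 67.5. SS_between = 520.0, MS_between = 173.33. F = 2.167, F_crit ≈ 2.947. Fail to reject H₀.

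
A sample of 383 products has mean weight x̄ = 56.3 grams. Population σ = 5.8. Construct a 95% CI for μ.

CI = x̄ ± z*(σ/√n) = 56.3 ± 1.96(5.8/√383) = 56.3 ± 0.58 = (55.72, 56.88)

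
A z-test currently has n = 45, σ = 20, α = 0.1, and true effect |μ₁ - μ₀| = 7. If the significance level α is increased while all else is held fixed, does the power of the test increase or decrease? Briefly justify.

Power increases: a larger α lowers the critical value, so more of the H₁ sampling distribution falls in the rejection region.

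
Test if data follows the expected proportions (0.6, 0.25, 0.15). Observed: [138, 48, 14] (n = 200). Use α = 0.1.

Expected: [120.0, 50.0, 30.0]. χ² = 11.313. df = 2, critical = 4.605. Reject H₀.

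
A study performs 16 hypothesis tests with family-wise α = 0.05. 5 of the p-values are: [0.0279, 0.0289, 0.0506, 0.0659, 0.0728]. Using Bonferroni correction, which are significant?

Bonferroni α = 0.05/16 = 0.00313. None of the given p-values are significant.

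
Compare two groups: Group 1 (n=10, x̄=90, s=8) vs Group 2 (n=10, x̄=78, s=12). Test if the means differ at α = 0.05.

Pooled sp = 10.2. t = 2.631, df = 18. Critical t = ±2.101. Reject H₀.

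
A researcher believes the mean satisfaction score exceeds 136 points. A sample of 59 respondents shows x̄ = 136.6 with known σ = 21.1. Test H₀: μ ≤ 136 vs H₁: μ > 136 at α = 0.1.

z = 0.218. Critical value: 1.28. Fail to reject H₀.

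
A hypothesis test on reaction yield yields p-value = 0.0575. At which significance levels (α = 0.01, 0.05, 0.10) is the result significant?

p = 0.0575. Significant at: α = 0.1.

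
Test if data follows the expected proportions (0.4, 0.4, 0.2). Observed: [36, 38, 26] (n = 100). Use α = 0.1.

Expected: [40.0, 40.0, 20.0]. χ² = 2.3. df = 2, critical = 4.605. Fail to reject H₀.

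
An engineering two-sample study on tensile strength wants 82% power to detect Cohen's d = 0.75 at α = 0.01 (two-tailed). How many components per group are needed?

z_{α/2} = 2.576, z_β = Φ⁻¹(0.82) = 0.915. For medium effect (d = 0.75): n per group = 2(z_{α/2} + z_β)²/d² = 2(2.576 + 0.915)²/0.75² = 43.3 → 44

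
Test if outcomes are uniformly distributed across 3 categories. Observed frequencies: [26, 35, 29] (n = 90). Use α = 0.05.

Expected = 30 each. χ² = Σ(O-E)²/E = 1.4. df = 2, critical value = 5.991. Fail to reject H₀.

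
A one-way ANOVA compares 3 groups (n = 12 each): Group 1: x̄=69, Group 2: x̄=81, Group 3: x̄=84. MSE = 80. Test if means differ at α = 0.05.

Grand mean = 78.0. SS_between = 1512.0, MS_between = 756.0. F = 9.45, F_crit ≈ 3.285. Reject H₀.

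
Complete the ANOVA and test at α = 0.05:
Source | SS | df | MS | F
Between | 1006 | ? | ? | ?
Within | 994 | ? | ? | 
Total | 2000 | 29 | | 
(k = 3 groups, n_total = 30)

df_between = 2, df_within = 27. MS_between = 503.0, MS_within = 36.81. F = 13.663, F_crit ≈ 3.354. Reject H₀.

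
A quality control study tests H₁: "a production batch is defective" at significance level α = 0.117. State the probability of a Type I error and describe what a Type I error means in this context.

P(Type I error) = α = 0.117. A Type I error is rejecting H₀ when H₀ is actually true (false positive) — here, concluding that a production batch is defective when in fact this is not the case. Consequence: scrapping a good batch — wasted material and cost for no reason.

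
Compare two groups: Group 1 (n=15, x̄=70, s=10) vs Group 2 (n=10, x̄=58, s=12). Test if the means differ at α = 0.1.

Pooled sp = 10.83. t = 2.715, df = 23. Critical t = ±1.714. Reject H₀.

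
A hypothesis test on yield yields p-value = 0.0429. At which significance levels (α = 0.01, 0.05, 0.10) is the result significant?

p = 0.0429. Significant at: α = 0.05, 0.1.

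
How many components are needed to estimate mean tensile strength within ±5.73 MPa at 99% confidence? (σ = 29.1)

n = (z*σ/E)² = (2.576×29.1/5.73)² = 171.1 → n = 172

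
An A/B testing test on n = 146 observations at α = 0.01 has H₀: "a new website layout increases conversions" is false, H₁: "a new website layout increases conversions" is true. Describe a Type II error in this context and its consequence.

Type II error: failing to reject H₀ when it is false — concluding that a new website layout increases conversions is not supported when in fact it is. Consequence: discarding a layout that would have improved conversions — lost revenue.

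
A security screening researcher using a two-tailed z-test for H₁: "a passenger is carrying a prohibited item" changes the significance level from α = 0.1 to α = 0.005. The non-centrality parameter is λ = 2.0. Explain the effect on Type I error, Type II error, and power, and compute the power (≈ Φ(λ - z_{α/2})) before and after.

Decreasing α from 0.1 to 0.005:
• Type I error rate decreases (α is the Type I rate by definition).
• Critical value moves from z_{α/2} = 1.645 to 2.807, so power = Φ(λ - z_{α/2}) goes from Φ(2.0 - 1.645) = 0.639 to Φ(2.0 - 2.807) = 0.21.
• Type II error rate β = 1 - power therefore increases (0.361 → 0.79).
Appropriate when false positives are costly — here, detaining an innocent passenger — delay and inconvenience.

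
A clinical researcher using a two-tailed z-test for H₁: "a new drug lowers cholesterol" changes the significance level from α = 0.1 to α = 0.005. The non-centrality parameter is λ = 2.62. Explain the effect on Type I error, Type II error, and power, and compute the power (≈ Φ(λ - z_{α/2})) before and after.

Decreasing α from 0.1 to 0.005:
• Type I error rate decreases (α is the Type I rate by definition).
• Critical value moves from z_{α/2} = 1.645 to 2.807, so power = Φ(λ - z_{α/2}) goes from Φ(2.62 - 1.645) = 0.835 to Φ(2.62 - 2.807) = 0.426.
• Type II error rate β = 1 - power therefore increases (0.165 → 0.574).
Appropriate when false positives are costly — here, approving an ineffective drug — patients take a useless medication and may skip effective alternatives.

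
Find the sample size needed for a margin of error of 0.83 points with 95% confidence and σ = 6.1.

n = (z*σ/E)² = (1.96×6.1/0.83)² = 207.5 → n = 208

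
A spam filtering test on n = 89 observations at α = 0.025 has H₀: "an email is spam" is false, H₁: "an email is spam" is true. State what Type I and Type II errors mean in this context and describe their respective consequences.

Type I (false positive): concluding that an email is spam when it is not — a legitimate email is sent to the spam folder and the user misses it. Type II (false negative): failing to conclude that an email is spam when it is — a spam email lands in the inbox. Which is costlier depends on domain priorities and is a judgement call rather than a statistical fact.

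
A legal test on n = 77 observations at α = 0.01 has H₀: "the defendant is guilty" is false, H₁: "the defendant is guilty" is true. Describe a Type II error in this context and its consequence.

Type II error: failing to reject H₀ when it is false — concluding that the defendant is guilty is not supported when in fact it is. Consequence: acquitting a guilty person.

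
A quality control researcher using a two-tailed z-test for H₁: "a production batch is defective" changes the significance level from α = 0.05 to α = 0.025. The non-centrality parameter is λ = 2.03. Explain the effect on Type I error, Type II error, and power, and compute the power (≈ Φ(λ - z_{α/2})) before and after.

Decreasing α from 0.05 to 0.025:
• Type I error rate decreases (α is the Type I rate by definition).
• Critical value moves from z_{α/2} = 1.96 to 2.241, so power = Φ(λ - z_{α/2}) goes from Φ(2.03 - 1.96) = 0.528 to Φ(2.03 - 2.241) = 0.416.
• Type II error rate β = 1 - power therefore increases (0.472 → 0.584).
Appropriate when false positives are costly — here, scrapping a good batch — wasted material and cost for no reason.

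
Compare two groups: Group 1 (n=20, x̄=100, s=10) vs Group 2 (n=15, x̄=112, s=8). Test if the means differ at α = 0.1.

Pooled sp = 9.2. t = -3.817, df = 33. Critical t = ±1.692. Reject H₀.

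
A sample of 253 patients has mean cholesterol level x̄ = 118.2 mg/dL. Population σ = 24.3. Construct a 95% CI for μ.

CI = x̄ ± z*(σ/√n) = 118.2 ± 1.96(24.3/√253) = 118.2 ± 2.99 = (115.21, 121.19)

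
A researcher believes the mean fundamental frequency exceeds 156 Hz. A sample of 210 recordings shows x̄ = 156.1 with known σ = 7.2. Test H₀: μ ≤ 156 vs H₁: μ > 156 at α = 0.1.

z = 0.201. Critical value: 1.28. Fail to reject H₀.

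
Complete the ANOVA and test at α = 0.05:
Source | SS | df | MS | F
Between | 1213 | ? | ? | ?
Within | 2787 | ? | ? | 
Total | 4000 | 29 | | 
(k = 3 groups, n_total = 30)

df_between = 2, df_within = 27. MS_between = 606.5, MS_within = 103.22. F = 5.876, F_crit ≈ 3.354. Reject H₀.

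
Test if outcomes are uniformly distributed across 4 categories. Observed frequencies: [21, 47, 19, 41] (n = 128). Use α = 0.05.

Expected = 32 each. χ² = Σ(O-E)²/E = 18.625. df = 3, critical value = 7.815. Reject H₀.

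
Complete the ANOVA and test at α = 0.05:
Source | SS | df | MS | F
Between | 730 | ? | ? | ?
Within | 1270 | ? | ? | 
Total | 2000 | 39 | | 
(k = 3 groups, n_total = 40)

df_between = 2, df_within = 37. MS_between = 365.0, MS_within = 34.32. F = 10.634, F_crit ≈ 3.252. Reject H₀.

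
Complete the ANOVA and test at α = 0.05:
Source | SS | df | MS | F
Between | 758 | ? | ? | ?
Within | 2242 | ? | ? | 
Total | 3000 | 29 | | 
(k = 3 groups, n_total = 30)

df_between = 2, df_within = 27. MS_between = 379.0, MS_within = 83.04. F = 4.564, F_crit ≈ 3.354. Reject H₀.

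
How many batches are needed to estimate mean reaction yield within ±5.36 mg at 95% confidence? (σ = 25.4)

n = (z*σ/E)² = (1.96×25.4/5.36)² = 86.3 → n = 87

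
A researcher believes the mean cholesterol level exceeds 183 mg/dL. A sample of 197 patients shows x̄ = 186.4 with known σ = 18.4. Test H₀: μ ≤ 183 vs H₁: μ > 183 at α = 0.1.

z = 2.594. Critical value: 1.28. Reject H₀.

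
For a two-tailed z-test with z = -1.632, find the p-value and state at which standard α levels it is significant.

p = 2·P(Z > |-1.632|) = 2·(1 - Φ(1.632)) ≈ 0.1027. Not significant at any standard level.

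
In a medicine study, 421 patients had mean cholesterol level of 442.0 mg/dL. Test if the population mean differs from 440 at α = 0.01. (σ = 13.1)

z = (x̄ - μ₀)/(σ/√n) = (442.0 - 440)/(13.1/√421) = 3.133. Critical value: ±2.576. Since |3.133| > 2.576, Reject H₀.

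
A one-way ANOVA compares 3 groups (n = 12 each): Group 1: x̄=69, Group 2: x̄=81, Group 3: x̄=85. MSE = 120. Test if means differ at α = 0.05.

Grand mean = 78.33. SS_between = 1664.0, MS_between = 832.0. F = 6.933, F_crit ≈ 3.285. Reject H₀.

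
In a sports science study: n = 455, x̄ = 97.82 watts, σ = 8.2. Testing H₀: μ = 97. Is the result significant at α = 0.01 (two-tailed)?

z = (97.82 - 97)/(8.2/√455) = 2.133. Since |z| ≤ 2.576, not significant at α = 0.01.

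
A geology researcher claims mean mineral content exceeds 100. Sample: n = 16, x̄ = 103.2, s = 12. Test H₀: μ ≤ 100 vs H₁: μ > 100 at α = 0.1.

t = (103.2 - 100)/(12/√16) = 1.067, df = 15. Critical t = 1.341. Fail to reject H₀.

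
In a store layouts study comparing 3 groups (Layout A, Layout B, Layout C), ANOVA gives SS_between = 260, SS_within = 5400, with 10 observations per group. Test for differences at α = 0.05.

df_between = 2, df_within = 27. F = MS_between/MS_within = 130.0/200.0 = 0.65. F_crit ≈ 3.354. Fail to reject H₀.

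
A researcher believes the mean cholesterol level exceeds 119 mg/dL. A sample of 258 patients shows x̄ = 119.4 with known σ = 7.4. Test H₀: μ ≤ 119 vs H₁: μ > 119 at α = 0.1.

z = 0.868. Critical value: 1.28. Fail to reject H₀.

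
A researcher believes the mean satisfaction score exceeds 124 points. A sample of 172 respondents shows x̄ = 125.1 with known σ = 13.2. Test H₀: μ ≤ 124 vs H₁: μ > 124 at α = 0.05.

z = 1.093. Critical value: 1.645. Fail to reject H₀.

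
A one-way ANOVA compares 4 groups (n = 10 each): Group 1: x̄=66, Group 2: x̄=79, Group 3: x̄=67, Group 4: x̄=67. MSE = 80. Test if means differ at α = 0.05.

Grand mean = 69.75. SS_between = 1147.5, MS_between = 382.5. F = 4.781, F_crit ≈ 2.866. Reject H₀.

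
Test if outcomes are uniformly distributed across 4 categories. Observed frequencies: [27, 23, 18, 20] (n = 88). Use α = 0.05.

Expected = 22 each. χ² = Σ(O-E)²/E = 2.091. df = 3, critical value = 7.815. Fail to reject H₀.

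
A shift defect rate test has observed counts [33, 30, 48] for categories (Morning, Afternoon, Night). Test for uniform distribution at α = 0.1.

Expected = 37 each. χ² = Σ(O-E)²/E = 5.027. df = 2, critical value = 4.605. Reject H₀.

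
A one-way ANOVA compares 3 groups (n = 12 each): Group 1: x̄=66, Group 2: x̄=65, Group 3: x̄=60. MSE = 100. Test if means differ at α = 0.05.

Grand mean = 63.67. SS_between = 248.0, MS_between = 124.0. F = 1.24, F_crit ≈ 3.285. Fail to reject H₀.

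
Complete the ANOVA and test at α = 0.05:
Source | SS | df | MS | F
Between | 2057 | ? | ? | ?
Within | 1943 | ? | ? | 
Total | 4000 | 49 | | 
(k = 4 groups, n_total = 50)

df_between = 3, df_within = 46. MS_between = 685.67, MS_within = 42.24. F = 16.233, F_crit ≈ 2.807. Reject H₀.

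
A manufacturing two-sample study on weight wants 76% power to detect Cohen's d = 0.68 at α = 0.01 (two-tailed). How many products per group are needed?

z_{α/2} = 2.576, z_β = Φ⁻¹(0.76) = 0.706. For medium effect (d = 0.68): n per group = 2(z_{α/2} + z_β)²/d² = 2(2.576 + 0.706)²/0.68² = 46.6 → 47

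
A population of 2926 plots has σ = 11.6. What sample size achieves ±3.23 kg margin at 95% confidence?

Without FPC: n₀ = (1.96×11.6/3.23)² = 49.548. With FPC: n = n₀N/(n₀+N-1) = 48.7 → n = 49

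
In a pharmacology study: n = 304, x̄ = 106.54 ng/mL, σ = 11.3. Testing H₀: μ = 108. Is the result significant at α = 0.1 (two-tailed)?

z = (106.54 - 108)/(11.3/√304) = -2.253. Since |z| > 1.645, significant at α = 0.1.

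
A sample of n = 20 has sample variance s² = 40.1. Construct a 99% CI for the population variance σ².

df = 19. χ²_{0.005} = 38.582, χ²_{0.995} = 6.844. CI for σ² = ((n-1)s²/χ²_{α/2}, (n-1)s²/χ²_{1-α/2}) = (19·40.1/38.582, 19·40.1/6.844) = (19.75, 111.32)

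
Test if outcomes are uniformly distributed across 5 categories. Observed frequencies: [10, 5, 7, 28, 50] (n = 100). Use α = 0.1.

Expected = 20 each. χ² = Σ(O-E)²/E = 72.9. df = 4, critical value = 7.779. Reject H₀.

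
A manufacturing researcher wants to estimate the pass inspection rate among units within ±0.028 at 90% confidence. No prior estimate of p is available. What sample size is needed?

Conservative approach: use p = 0.5 (maximizes p(1-p) = 0.25). n = z²(0.25)/E² = 1.645²×0.25/0.028² = 862.9 → n = 863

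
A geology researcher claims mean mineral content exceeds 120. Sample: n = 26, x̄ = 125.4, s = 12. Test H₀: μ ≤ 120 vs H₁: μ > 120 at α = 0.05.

t = (125.4 - 120)/(12/√26) = 2.295, df = 25. Critical t = 1.708. Reject H₀.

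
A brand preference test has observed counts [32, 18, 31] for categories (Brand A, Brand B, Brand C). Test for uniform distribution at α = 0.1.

Expected = 27 each. χ² = Σ(O-E)²/E = 4.519. df = 2, critical value = 4.605. Fail to reject H₀.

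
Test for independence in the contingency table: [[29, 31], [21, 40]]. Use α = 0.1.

χ² = 2.413. df = 1, critical = 2.706. Fail to reject H₀. No evidence of dependence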